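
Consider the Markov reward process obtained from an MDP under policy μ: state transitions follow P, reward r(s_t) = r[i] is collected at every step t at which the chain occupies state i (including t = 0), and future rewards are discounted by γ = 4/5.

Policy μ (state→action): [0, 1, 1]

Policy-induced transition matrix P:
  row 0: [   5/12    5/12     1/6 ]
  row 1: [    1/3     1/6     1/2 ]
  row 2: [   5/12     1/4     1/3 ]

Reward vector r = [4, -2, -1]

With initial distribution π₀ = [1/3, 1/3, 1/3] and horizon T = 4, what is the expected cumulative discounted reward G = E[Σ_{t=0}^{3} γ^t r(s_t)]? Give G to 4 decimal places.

G = 1.6426

t=0: π = [0.3333, 0.3333, 0.3333], E[r] = 0.3333, γ^t·E[r] = 0.333333, running G = 0.333333
t=1: π = [0.3889, 0.2778, 0.3333], E[r] = 0.6667, γ^t·E[r] = 0.533333, running G = 0.866667
t=2: π = [0.3935, 0.2917, 0.3148], E[r] = 0.6759, γ^t·E[r] = 0.432593, running G = 1.299259
t=3: π = [0.3924, 0.2913, 0.3164], E[r] = 0.6705, γ^t·E[r] = 0.343309, running G = 1.642568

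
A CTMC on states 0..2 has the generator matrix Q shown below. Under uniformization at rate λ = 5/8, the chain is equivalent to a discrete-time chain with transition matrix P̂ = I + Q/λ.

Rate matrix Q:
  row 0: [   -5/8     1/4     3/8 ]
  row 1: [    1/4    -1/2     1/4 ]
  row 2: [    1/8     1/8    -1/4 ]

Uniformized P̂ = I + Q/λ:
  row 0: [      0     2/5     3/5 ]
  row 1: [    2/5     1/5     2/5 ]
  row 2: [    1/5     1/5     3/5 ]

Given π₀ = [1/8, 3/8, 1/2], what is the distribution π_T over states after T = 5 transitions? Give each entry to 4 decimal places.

π = [0.2073, 0.2411, 0.5516]

t=0: π = [0.1250, 0.3750, 0.5000]
t=1: π = [0.2500, 0.2250, 0.5250]
t=2: π = [0.1950, 0.2500, 0.5550]
t=3: π = [0.2110, 0.2390, 0.5500]
t=4: π = [0.2056, 0.2422, 0.5522]
t=5: π = [0.2073, 0.2411, 0.5516]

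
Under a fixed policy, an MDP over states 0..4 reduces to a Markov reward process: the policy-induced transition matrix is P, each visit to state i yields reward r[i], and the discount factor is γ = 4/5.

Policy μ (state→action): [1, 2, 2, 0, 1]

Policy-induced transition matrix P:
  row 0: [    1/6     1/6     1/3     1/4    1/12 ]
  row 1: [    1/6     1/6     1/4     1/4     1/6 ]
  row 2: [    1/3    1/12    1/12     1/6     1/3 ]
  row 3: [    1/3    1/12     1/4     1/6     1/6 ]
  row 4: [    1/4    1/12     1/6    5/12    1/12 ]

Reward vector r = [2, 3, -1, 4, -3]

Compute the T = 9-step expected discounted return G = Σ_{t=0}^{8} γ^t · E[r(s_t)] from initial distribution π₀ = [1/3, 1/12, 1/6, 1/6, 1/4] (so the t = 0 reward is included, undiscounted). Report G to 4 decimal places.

G = 4.3920

t=0: π = [0.3333, 0.0833, 0.1667, 0.1667, 0.2500], E[r] = 0.6667, γ^t·E[r] = 0.666667, running G = 0.666667
t=1: π = [0.2431, 0.1181, 0.2292, 0.2639, 0.1458], E[r] = 1.2292, γ^t·E[r] = 0.983333, running G = 1.650000
t=2: π = [0.2610, 0.1134, 0.2199, 0.2332, 0.1725], E[r] = 1.0579, γ^t·E[r] = 0.677037, running G = 2.327037
t=3: π = [0.2566, 0.1145, 0.2207, 0.2410, 0.1672], E[r] = 1.0983, γ^t·E[r] = 0.562346, running G = 2.889383
t=4: π = [0.2576, 0.1143, 0.2207, 0.2394, 0.1681], E[r] = 1.0904, γ^t·E[r] = 0.446609, running G = 3.335992
t=5: π = [0.2574, 0.1143, 0.2207, 0.2397, 0.1680], E[r] = 1.0918, γ^t·E[r] = 0.357769, running G = 3.693760
t=6: π = [0.2574, 0.1143, 0.2207, 0.2396, 0.1680], E[r] = 1.0915, γ^t·E[r] = 0.286143, running G = 3.979903
t=7: π = [0.2574, 0.1143, 0.2207, 0.2396, 0.1680], E[r] = 1.0916, γ^t·E[r] = 0.228926, running G = 4.208829
t=8: π = [0.2574, 0.1143, 0.2207, 0.2396, 0.1680], E[r] = 1.0916, γ^t·E[r] = 0.183139, running G = 4.391967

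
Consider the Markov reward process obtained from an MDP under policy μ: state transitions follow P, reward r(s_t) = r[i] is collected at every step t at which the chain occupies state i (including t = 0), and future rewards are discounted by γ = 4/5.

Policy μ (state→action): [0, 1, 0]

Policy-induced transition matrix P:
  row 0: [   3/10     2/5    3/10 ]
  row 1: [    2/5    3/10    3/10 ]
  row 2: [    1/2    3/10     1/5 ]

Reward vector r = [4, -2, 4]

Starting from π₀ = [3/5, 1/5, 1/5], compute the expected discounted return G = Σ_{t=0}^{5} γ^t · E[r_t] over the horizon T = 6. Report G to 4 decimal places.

G = 7.9980

t=0: π = [0.6000, 0.2000, 0.2000], E[r] = 2.8000, γ^t·E[r] = 2.800000, running G = 2.800000
t=1: π = [0.3600, 0.3600, 0.2800], E[r] = 1.8400, γ^t·E[r] = 1.472000, running G = 4.272000
t=2: π = [0.3920, 0.3360, 0.2720], E[r] = 1.9840, γ^t·E[r] = 1.269760, running G = 5.541760
t=3: π = [0.3880, 0.3392, 0.2728], E[r] = 1.9648, γ^t·E[r] = 1.005978, running G = 6.547738
t=4: π = [0.3885, 0.3388, 0.2727], E[r] = 1.9672, γ^t·E[r] = 0.805765, running G = 7.353503
t=5: π = [0.3884, 0.3388, 0.2727], E[r] = 1.9669, γ^t·E[r] = 0.644518, running G = 7.998020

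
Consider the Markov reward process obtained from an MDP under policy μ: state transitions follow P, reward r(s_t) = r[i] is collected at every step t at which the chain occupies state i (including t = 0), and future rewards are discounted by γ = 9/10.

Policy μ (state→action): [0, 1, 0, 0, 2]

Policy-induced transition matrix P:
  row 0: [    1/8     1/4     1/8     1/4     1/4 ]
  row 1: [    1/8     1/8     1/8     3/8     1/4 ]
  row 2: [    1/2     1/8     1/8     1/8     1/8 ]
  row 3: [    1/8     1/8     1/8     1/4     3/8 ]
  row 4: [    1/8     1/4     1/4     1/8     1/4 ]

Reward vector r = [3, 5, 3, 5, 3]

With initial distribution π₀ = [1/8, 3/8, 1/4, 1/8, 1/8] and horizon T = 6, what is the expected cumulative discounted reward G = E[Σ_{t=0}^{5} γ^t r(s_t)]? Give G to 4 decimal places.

G = 18.0263

t=0: π = [0.1250, 0.3750, 0.2500, 0.1250, 0.1250], E[r] = 4.0000, γ^t·E[r] = 4.000000, running G = 4.000000
t=1: π = [0.2188, 0.1563, 0.1406, 0.2500, 0.2344], E[r] = 3.8125, γ^t·E[r] = 3.431250, running G = 7.431250
t=2: π = [0.1777, 0.1816, 0.1543, 0.2227, 0.2637], E[r] = 3.8086, γ^t·E[r] = 3.084961, running G = 10.516211
t=3: π = [0.1829, 0.1802, 0.1580, 0.2205, 0.2585], E[r] = 3.8013, γ^t·E[r] = 2.771125, running G = 13.287336
t=4: π = [0.1842, 0.1802, 0.1573, 0.2205, 0.2578], E[r] = 3.8013, γ^t·E[r] = 2.494013, running G = 15.781349
t=5: π = [0.1840, 0.1803, 0.1572, 0.2206, 0.2579], E[r] = 3.8018, γ^t·E[r] = 2.244909, running G = 18.026258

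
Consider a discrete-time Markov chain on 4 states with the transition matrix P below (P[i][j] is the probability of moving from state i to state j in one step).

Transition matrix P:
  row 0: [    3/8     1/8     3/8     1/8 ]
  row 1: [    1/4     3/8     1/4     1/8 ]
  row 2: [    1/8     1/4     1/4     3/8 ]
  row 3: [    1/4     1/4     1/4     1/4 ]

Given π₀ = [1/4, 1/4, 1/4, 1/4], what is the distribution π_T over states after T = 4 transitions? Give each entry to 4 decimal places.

π = [0.2456, 0.2506, 0.2807, 0.2231]

t=0: π = [0.2500, 0.2500, 0.2500, 0.2500]
t=1: π = [0.2500, 0.2500, 0.2813, 0.2188]
t=2: π = [0.2461, 0.2500, 0.2813, 0.2227]
t=3: π = [0.2456, 0.2505, 0.2808, 0.2231]
t=4: π = [0.2456, 0.2506, 0.2807, 0.2231]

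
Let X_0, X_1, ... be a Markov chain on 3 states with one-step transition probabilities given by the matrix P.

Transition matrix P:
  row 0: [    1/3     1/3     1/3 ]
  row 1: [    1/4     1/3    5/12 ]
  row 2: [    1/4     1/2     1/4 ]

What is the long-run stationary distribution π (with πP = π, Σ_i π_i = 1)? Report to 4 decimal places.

Balance equations π_j = Σ_i π_i·P[i][j]:
  π_0 = 1/3·π_0 + 1/4·π_1 + 1/4·π_2
  π_1 = 1/3·π_0 + 1/3·π_1 + 1/2·π_2
  normalize: π_0 + π_1 + π_2 = 1
Solving the linear system gives exactly π = [3/11, 30/77, 26/77].

π = [0.2727, 0.3896, 0.3377]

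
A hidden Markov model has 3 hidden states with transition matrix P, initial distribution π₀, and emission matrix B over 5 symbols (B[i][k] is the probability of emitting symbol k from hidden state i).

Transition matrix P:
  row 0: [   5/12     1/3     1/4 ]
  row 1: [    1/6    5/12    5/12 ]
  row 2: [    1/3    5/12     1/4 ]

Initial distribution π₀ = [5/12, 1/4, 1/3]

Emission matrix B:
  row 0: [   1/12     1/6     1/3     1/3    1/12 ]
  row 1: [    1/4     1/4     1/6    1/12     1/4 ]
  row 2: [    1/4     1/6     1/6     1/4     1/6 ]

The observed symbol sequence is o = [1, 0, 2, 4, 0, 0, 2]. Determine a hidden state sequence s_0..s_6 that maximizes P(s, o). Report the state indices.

path = [1, 2, 0, 1, 1, 2, 0]

t=0: δ = [6.944e-02, 6.250e-02, 5.556e-02]  (obs o_0=1)
t=1: δ = [2.411e-03, 6.510e-03, 6.510e-03]  ψ = [0, 1, 1]  (obs o_1=0)
t=2: δ = [7.234e-04, 4.521e-04, 4.521e-04]  ψ = [2, 1, 1]  (obs o_2=2)
t=3: δ = [2.512e-05, 6.028e-05, 3.140e-05]  ψ = [0, 0, 1]  (obs o_3=4)
t=4: δ = [8.721e-07, 6.279e-06, 6.279e-06]  ψ = [0, 1, 1]  (obs o_4=0)
t=5: δ = [1.744e-07, 6.541e-07, 6.541e-07]  ψ = [2, 1, 1]  (obs o_5=0)
t=6: δ = [7.268e-08, 4.542e-08, 4.542e-08]  ψ = [2, 1, 1]  (obs o_6=2)
backtrack: best end state = 0; path = [1, 2, 0, 1, 1, 2, 0]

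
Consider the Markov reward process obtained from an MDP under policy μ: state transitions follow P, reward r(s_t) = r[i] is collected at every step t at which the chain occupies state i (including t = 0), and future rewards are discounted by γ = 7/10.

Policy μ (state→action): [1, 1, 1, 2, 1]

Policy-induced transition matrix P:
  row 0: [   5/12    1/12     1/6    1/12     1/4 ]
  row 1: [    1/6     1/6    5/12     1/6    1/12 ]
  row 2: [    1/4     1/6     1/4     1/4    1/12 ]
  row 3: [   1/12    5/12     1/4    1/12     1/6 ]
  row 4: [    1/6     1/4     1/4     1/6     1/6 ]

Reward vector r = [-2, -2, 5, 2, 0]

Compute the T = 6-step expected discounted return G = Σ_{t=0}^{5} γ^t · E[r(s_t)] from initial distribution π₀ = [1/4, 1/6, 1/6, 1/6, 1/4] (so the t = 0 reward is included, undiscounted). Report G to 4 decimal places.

G = 1.7812

t=0: π = [0.2500, 0.1667, 0.1667, 0.1667, 0.2500], E[r] = 0.3333, γ^t·E[r] = 0.333333, running G = 0.333333
t=1: π = [0.2292, 0.2083, 0.2569, 0.1458, 0.1597], E[r] = 0.7014, γ^t·E[r] = 0.490972, running G = 0.824306
t=2: π = [0.2332, 0.1973, 0.2656, 0.1568, 0.1470], E[r] = 0.7807, γ^t·E[r] = 0.382529, running G = 1.206834
t=3: π = [0.2340, 0.1987, 0.2635, 0.1563, 0.1475], E[r] = 0.7644, γ^t·E[r] = 0.262196, running G = 1.469030
t=4: π = [0.2341, 0.1985, 0.2636, 0.1561, 0.1477], E[r] = 0.7650, γ^t·E[r] = 0.183669, running G = 1.652700
t=5: π = [0.2342, 0.1985, 0.2636, 0.1561, 0.1477], E[r] = 0.7649, γ^t·E[r] = 0.128549, running G = 1.781249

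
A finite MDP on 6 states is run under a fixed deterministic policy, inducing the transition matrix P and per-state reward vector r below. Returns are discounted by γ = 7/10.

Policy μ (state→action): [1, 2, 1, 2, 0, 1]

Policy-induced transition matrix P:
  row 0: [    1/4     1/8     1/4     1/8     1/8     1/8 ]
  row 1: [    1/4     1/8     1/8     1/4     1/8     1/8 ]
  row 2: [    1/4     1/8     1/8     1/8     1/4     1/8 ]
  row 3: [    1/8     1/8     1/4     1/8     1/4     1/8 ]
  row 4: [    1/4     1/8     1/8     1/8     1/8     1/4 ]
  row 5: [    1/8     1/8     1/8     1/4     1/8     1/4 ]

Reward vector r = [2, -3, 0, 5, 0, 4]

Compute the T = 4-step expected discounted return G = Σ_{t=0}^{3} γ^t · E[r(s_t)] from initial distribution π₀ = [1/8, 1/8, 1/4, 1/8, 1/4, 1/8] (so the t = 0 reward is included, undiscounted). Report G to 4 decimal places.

G = 3.3395

t=0: π = [0.1250, 0.1250, 0.2500, 0.1250, 0.2500, 0.1250], E[r] = 1.0000, γ^t·E[r] = 1.000000, running G = 1.000000
t=1: π = [0.2188, 0.1250, 0.1563, 0.1563, 0.1719, 0.1719], E[r] = 1.5313, γ^t·E[r] = 1.071875, running G = 2.071875
t=2: π = [0.2090, 0.1250, 0.1719, 0.1621, 0.1641, 0.1680], E[r] = 1.5254, γ^t·E[r] = 0.747441, running G = 2.819316
t=3: π = [0.2087, 0.1250, 0.1714, 0.1616, 0.1667, 0.1665], E[r] = 1.5166, γ^t·E[r] = 0.520194, running G = 3.339511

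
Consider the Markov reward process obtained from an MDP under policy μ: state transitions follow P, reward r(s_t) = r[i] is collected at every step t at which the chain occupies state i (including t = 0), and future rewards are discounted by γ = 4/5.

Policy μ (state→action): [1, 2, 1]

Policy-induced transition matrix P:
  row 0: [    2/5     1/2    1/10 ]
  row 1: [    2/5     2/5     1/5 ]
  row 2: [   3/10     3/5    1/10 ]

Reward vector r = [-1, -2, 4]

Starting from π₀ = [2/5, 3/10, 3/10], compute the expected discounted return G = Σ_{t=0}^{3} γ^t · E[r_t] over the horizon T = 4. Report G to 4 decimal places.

t=0: π = [0.4000, 0.3000, 0.3000], E[r] = 0.2000, γ^t·E[r] = 0.200000, running G = 0.200000
t=1: π = [0.3700, 0.5000, 0.1300], E[r] = -0.8500, γ^t·E[r] = -0.680000, running G = -0.480000
t=2: π = [0.3870, 0.4630, 0.1500], E[r] = -0.7130, γ^t·E[r] = -0.456320, running G = -0.936320
t=3: π = [0.3850, 0.4687, 0.1463], E[r] = -0.7372, γ^t·E[r] = -0.377446, running G = -1.313766

G = -1.3138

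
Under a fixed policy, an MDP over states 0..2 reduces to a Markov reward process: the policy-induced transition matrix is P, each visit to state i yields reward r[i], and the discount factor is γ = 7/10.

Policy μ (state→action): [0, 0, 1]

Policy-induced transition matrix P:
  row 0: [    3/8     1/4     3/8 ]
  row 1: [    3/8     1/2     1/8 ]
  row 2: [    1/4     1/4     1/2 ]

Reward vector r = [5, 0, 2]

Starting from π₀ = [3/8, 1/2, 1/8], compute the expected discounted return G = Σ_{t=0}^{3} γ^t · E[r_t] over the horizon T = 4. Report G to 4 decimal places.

G = 5.7012

t=0: π = [0.3750, 0.5000, 0.1250], E[r] = 2.1250, γ^t·E[r] = 2.125000, running G = 2.125000
t=1: π = [0.3594, 0.3750, 0.2656], E[r] = 2.3281, γ^t·E[r] = 1.629688, running G = 3.754688
t=2: π = [0.3418, 0.3438, 0.3145], E[r] = 2.3379, γ^t·E[r] = 1.145566, running G = 4.900254
t=3: π = [0.3357, 0.3359, 0.3284], E[r] = 2.3352, γ^t·E[r] = 0.800975, running G = 5.701229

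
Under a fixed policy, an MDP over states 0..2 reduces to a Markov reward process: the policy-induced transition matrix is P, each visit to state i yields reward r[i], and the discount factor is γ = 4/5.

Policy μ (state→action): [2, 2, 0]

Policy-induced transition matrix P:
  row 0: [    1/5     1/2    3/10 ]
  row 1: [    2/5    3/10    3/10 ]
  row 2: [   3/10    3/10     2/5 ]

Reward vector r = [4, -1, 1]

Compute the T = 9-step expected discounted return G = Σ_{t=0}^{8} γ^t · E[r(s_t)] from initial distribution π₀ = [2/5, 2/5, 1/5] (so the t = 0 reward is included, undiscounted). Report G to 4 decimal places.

G = 5.3379

t=0: π = [0.4000, 0.4000, 0.2000], E[r] = 1.4000, γ^t·E[r] = 1.400000, running G = 1.400000
t=1: π = [0.3000, 0.3800, 0.3200], E[r] = 1.1400, γ^t·E[r] = 0.912000, running G = 2.312000
t=2: π = [0.3080, 0.3600, 0.3320], E[r] = 1.2040, γ^t·E[r] = 0.770560, running G = 3.082560
t=3: π = [0.3052, 0.3616, 0.3332], E[r] = 1.1924, γ^t·E[r] = 0.610509, running G = 3.693069
t=4: π = [0.3056, 0.3610, 0.3333], E[r] = 1.1948, γ^t·E[r] = 0.489406, running G = 4.182475
t=5: π = [0.3055, 0.3611, 0.3333], E[r] = 1.1944, γ^t·E[r] = 0.391369, running G = 4.573844
t=6: π = [0.3056, 0.3611, 0.3333], E[r] = 1.1945, γ^t·E[r] = 0.313121, running G = 4.886965
t=7: π = [0.3056, 0.3611, 0.3333], E[r] = 1.1944, γ^t·E[r] = 0.250492, running G = 5.137458
t=8: π = [0.3056, 0.3611, 0.3333], E[r] = 1.1944, γ^t·E[r] = 0.200395, running G = 5.337852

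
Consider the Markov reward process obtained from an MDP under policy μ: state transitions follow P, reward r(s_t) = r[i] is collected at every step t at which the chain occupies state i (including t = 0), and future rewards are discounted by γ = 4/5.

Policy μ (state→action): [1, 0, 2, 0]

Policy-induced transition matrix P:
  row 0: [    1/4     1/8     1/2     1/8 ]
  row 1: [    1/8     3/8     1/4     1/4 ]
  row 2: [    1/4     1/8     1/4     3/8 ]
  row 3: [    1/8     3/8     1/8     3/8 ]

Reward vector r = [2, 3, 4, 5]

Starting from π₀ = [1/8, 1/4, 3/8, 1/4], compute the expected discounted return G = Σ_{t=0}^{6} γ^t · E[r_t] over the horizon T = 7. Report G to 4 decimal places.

t=0: π = [0.1250, 0.2500, 0.3750, 0.2500], E[r] = 3.7500, γ^t·E[r] = 3.750000, running G = 3.750000
t=1: π = [0.1875, 0.2500, 0.2500, 0.3125], E[r] = 3.6875, γ^t·E[r] = 2.950000, running G = 6.700000
t=2: π = [0.1797, 0.2656, 0.2578, 0.2969], E[r] = 3.6719, γ^t·E[r] = 2.350000, running G = 9.050000
t=3: π = [0.1797, 0.2656, 0.2578, 0.2969], E[r] = 3.6719, γ^t·E[r] = 1.880000, running G = 10.930000
t=4: π = [0.1797, 0.2656, 0.2578, 0.2969], E[r] = 3.6719, γ^t·E[r] = 1.504000, running G = 12.434000
t=5: π = [0.1797, 0.2656, 0.2578, 0.2969], E[r] = 3.6719, γ^t·E[r] = 1.203200, running G = 13.637200
t=6: π = [0.1797, 0.2656, 0.2578, 0.2969], E[r] = 3.6719, γ^t·E[r] = 0.962560, running G = 14.599760

G = 14.5998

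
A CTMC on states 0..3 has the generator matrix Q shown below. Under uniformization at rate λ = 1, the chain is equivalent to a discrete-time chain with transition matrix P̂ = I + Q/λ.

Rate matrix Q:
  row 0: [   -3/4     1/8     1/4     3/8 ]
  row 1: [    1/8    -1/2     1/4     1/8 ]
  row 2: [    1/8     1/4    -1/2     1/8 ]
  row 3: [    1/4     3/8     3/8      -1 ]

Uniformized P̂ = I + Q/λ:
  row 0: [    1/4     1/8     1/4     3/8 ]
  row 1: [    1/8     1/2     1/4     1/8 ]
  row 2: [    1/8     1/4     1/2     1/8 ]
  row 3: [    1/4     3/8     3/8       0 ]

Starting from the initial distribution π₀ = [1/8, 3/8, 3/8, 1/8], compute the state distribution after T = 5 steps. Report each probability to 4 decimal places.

t=0: π = [0.1250, 0.3750, 0.3750, 0.1250]
t=1: π = [0.1563, 0.3438, 0.3594, 0.1406]
t=2: π = [0.1621, 0.3340, 0.3574, 0.1465]
t=3: π = [0.1636, 0.3315, 0.3577, 0.1472]
t=4: π = [0.1638, 0.3308, 0.3578, 0.1475]
t=5: π = [0.1639, 0.3307, 0.3579, 0.1475]

π = [0.1639, 0.3307, 0.3579, 0.1475]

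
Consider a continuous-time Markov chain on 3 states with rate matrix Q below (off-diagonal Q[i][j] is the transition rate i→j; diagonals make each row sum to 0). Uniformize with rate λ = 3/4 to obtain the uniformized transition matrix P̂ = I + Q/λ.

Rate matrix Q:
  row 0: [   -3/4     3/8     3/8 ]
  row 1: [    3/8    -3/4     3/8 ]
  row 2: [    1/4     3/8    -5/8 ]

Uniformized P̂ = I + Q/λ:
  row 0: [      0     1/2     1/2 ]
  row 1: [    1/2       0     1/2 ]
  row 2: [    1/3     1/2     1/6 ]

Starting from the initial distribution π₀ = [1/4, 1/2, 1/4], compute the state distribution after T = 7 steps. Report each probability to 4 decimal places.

π = [0.2929, 0.3320, 0.3751]

t=0: π = [0.2500, 0.5000, 0.2500]
t=1: π = [0.3333, 0.2500, 0.4167]
t=2: π = [0.2639, 0.3750, 0.3611]
t=3: π = [0.3079, 0.3125, 0.3796]
t=4: π = [0.2828, 0.3438, 0.3735]
t=5: π = [0.2964, 0.3281, 0.3755]
t=6: π = [0.2892, 0.3359, 0.3748]
t=7: π = [0.2929, 0.3320, 0.3751]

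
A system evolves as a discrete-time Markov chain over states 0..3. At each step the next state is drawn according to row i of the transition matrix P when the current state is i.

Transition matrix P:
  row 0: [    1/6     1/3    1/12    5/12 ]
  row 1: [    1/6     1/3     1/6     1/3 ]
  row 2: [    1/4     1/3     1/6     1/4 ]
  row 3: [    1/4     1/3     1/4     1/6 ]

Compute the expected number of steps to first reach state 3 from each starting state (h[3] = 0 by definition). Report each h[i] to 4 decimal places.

First-step conditioning: h[3] = 0; for i ≠ 3, h[i] = 1 + Σ_k P[i][k]·h[k].
  h[0] = 1 + 1/6·h[0] + 1/3·h[1] + 1/12·h[2]
  h[1] = 1 + 1/6·h[0] + 1/3·h[1] + 1/6·h[2]
  h[2] = 1 + 1/4·h[0] + 1/3·h[1] + 1/6·h[2]
Solving the 3×3 linear system over states ≠ 3 gives exactly h = [198/73, 435/146, 234/73, 0] (h[3] = 0 is the target).

h = [2.7123, 2.9795, 3.2055, 0.0000]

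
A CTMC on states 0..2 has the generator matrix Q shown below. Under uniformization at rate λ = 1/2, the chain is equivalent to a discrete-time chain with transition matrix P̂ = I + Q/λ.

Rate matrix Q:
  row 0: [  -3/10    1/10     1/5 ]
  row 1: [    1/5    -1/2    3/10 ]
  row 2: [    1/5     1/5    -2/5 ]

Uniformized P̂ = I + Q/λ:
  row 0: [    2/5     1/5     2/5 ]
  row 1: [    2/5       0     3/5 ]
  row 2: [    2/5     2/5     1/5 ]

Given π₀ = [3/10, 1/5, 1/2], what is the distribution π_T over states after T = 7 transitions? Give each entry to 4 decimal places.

t=0: π = [0.3000, 0.2000, 0.5000]
t=1: π = [0.4000, 0.2600, 0.3400]
t=2: π = [0.4000, 0.2160, 0.3840]
t=3: π = [0.4000, 0.2336, 0.3664]
t=4: π = [0.4000, 0.2266, 0.3734]
t=5: π = [0.4000, 0.2294, 0.3706]
t=6: π = [0.4000, 0.2282, 0.3718]
t=7: π = [0.4000, 0.2287, 0.3713]

π = [0.4000, 0.2287, 0.3713]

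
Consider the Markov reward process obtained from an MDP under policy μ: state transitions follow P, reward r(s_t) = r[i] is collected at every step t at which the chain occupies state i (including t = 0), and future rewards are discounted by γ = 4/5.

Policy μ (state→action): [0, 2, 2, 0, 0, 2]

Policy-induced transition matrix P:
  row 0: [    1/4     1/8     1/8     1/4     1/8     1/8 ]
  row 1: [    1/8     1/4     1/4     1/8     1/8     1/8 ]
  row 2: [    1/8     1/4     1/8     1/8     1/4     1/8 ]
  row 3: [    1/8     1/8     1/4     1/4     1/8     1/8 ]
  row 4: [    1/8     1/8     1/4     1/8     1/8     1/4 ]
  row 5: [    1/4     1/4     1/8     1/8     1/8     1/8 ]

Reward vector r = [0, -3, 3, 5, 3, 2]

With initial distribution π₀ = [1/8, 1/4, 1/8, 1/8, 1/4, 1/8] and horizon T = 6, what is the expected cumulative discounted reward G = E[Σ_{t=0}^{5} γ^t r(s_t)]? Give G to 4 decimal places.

t=0: π = [0.1250, 0.2500, 0.1250, 0.1250, 0.2500, 0.1250], E[r] = 1.2500, γ^t·E[r] = 1.250000, running G = 1.250000
t=1: π = [0.1563, 0.1875, 0.2031, 0.1563, 0.1406, 0.1563], E[r] = 1.5625, γ^t·E[r] = 1.250000, running G = 2.500000
t=2: π = [0.1641, 0.1934, 0.1855, 0.1641, 0.1504, 0.1426], E[r] = 1.5332, γ^t·E[r] = 0.981250, running G = 3.481250
t=3: π = [0.1633, 0.1902, 0.1885, 0.1660, 0.1482, 0.1438], E[r] = 1.5571, γ^t·E[r] = 0.797250, running G = 4.278500
t=4: π = [0.1634, 0.1903, 0.1880, 0.1662, 0.1486, 0.1435], E[r] = 1.5568, γ^t·E[r] = 0.637663, running G = 4.916163
t=5: π = [0.1634, 0.1902, 0.1881, 0.1662, 0.1485, 0.1436], E[r] = 1.5573, γ^t·E[r] = 0.510301, running G = 5.426464

G = 5.4265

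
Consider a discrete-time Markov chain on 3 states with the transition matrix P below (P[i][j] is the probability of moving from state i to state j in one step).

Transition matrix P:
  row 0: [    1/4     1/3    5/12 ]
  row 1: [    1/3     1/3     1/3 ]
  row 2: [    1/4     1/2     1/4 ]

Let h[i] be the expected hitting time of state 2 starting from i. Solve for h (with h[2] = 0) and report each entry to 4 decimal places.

h = [2.5714, 2.7857, 0.0000]

First-step conditioning: h[2] = 0; for i ≠ 2, h[i] = 1 + Σ_k P[i][k]·h[k].
  h[0] = 1 + 1/4·h[0] + 1/3·h[1]
  h[1] = 1 + 1/3·h[0] + 1/3·h[1]
Solving the 2×2 linear system over states ≠ 2 gives exactly h = [18/7, 39/14, 0] (h[2] = 0 is the target).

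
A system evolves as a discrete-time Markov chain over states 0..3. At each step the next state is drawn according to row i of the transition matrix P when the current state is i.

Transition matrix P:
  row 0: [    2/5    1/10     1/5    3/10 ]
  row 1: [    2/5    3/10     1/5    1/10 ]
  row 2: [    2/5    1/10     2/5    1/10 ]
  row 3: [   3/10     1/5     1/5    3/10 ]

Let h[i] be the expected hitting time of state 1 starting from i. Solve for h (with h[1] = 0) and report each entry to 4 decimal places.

h = [8.0000, 0.0000, 8.2000, 7.2000]

First-step conditioning: h[1] = 0; for i ≠ 1, h[i] = 1 + Σ_k P[i][k]·h[k].
  h[0] = 1 + 2/5·h[0] + 1/5·h[2] + 3/10·h[3]
  h[2] = 1 + 2/5·h[0] + 2/5·h[2] + 1/10·h[3]
  h[3] = 1 + 3/10·h[0] + 1/5·h[2] + 3/10·h[3]
Solving the 3×3 linear system over states ≠ 1 gives exactly h = [8, 0, 41/5, 36/5] (h[1] = 0 is the target).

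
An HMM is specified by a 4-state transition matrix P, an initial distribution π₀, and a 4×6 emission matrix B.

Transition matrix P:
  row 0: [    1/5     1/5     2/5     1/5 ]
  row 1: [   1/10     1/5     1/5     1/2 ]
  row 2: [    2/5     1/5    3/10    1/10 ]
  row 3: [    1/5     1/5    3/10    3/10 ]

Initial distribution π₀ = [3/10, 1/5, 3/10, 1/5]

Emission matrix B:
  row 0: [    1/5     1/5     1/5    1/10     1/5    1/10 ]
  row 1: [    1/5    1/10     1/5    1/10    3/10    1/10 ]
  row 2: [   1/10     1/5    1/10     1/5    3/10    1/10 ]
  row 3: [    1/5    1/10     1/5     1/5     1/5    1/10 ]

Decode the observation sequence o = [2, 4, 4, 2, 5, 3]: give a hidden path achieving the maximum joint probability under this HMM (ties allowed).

path = [0, 2, 2, 0, 2, 2]

t=0: δ = [6.000e-02, 4.000e-02, 3.000e-02, 4.000e-02]  (obs o_0=2)
t=1: δ = [2.400e-03, 3.600e-03, 7.200e-03, 4.000e-03]  ψ = [0, 0, 0, 1]  (obs o_1=4)
t=2: δ = [5.760e-04, 4.320e-04, 6.480e-04, 3.600e-04]  ψ = [2, 2, 2, 1]  (obs o_2=4)
t=3: δ = [5.184e-05, 2.592e-05, 2.304e-05, 4.320e-05]  ψ = [2, 2, 0, 1]  (obs o_3=2)
t=4: δ = [1.037e-06, 1.037e-06, 2.074e-06, 1.296e-06]  ψ = [0, 0, 0, 1]  (obs o_4=5)
t=5: δ = [8.294e-08, 4.147e-08, 1.244e-07, 1.037e-07]  ψ = [2, 2, 2, 1]  (obs o_5=3)
backtrack: best end state = 2; path = [0, 2, 2, 0, 2, 2]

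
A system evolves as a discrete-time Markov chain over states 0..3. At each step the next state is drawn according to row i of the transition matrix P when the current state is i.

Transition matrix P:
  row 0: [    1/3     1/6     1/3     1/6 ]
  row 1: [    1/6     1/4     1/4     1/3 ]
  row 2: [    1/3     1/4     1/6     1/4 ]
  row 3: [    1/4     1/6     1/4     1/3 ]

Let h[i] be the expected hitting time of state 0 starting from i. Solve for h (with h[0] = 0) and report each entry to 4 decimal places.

First-step conditioning: h[0] = 0; for i ≠ 0, h[i] = 1 + Σ_k P[i][k]·h[k].
  h[1] = 1 + 1/4·h[1] + 1/4·h[2] + 1/3·h[3]
  h[2] = 1 + 1/4·h[1] + 1/6·h[2] + 1/4·h[3]
  h[3] = 1 + 1/6·h[1] + 1/4·h[2] + 1/3·h[3]
Solving the 3×3 linear system over states ≠ 0 gives exactly h = [0, 1872/433, 1596/433, 1716/433] (h[0] = 0 is the target).

h = [0.0000, 4.3233, 3.6859, 3.9630]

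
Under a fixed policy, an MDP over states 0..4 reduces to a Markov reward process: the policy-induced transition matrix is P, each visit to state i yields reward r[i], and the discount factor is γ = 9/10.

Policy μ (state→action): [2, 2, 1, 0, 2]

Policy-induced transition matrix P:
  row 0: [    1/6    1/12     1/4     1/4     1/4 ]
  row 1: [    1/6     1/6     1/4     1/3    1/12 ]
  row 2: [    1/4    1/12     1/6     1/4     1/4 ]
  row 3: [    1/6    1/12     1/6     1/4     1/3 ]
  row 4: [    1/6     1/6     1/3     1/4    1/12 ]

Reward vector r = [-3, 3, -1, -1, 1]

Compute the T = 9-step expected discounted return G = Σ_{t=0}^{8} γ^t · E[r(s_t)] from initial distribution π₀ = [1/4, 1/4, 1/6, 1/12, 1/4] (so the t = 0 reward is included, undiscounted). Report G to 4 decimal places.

t=0: π = [0.2500, 0.2500, 0.1667, 0.0833, 0.2500], E[r] = 0.0000, γ^t·E[r] = 0.000000, running G = 0.000000
t=1: π = [0.1806, 0.1250, 0.2500, 0.2708, 0.1736], E[r] = -0.5139, γ^t·E[r] = -0.462500, running G = -0.462500
t=2: π = [0.1875, 0.1082, 0.2211, 0.2604, 0.2228], E[r] = -0.4965, γ^t·E[r] = -0.402188, running G = -0.864688
t=3: π = [0.1851, 0.1109, 0.2284, 0.2590, 0.2165], E[r] = -0.4934, γ^t·E[r] = -0.359719, running G = -1.224406
t=4: π = [0.1857, 0.1106, 0.2274, 0.2592, 0.2170], E[r] = -0.4949, γ^t·E[r] = -0.324707, running G = -1.549113
t=5: π = [0.1856, 0.1106, 0.2275, 0.2592, 0.2170], E[r] = -0.4947, γ^t·E[r] = -0.292113, running G = -1.841226
t=6: π = [0.1856, 0.1106, 0.2275, 0.2592, 0.2170], E[r] = -0.4947, γ^t·E[r] = -0.262914, running G = -2.104140
t=7: π = [0.1856, 0.1106, 0.2275, 0.2592, 0.2170], E[r] = -0.4947, γ^t·E[r] = -0.236622, running G = -2.340761
t=8: π = [0.1856, 0.1106, 0.2275, 0.2592, 0.2170], E[r] = -0.4947, γ^t·E[r] = -0.212959, running G = -2.553721

G = -2.5537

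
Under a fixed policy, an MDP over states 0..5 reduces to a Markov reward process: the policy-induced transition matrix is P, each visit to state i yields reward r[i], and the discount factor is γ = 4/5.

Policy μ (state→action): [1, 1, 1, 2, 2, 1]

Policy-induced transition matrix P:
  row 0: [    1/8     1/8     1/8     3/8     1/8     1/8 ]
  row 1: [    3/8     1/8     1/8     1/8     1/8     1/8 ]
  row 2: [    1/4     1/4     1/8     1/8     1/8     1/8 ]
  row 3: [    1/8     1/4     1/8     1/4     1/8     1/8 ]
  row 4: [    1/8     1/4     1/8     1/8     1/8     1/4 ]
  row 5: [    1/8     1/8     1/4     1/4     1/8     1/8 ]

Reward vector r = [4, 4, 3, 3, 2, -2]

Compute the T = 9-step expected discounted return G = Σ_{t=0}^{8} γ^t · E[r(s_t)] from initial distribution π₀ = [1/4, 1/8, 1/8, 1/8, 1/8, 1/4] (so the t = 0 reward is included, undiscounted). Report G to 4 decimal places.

G = 10.4545

t=0: π = [0.2500, 0.1250, 0.1250, 0.1250, 0.1250, 0.2500], E[r] = 2.0000, γ^t·E[r] = 2.000000, running G = 2.000000
t=1: π = [0.1719, 0.1719, 0.1563, 0.2344, 0.1250, 0.1406], E[r] = 2.5156, γ^t·E[r] = 2.012500, running G = 4.012500
t=2: π = [0.1875, 0.1895, 0.1426, 0.2148, 0.1250, 0.1406], E[r] = 2.5488, γ^t·E[r] = 1.631250, running G = 5.643750
t=3: π = [0.1902, 0.1853, 0.1426, 0.2163, 0.1250, 0.1406], E[r] = 2.5474, γ^t·E[r] = 1.304250, running G = 6.948000
t=4: π = [0.1891, 0.1855, 0.1426, 0.2172, 0.1250, 0.1406], E[r] = 2.5465, γ^t·E[r] = 1.043050, running G = 7.991050
t=5: π = [0.1892, 0.1856, 0.1426, 0.2170, 0.1250, 0.1406], E[r] = 2.5467, γ^t·E[r] = 0.834490, running G = 8.825540
t=6: π = [0.1892, 0.1856, 0.1426, 0.2170, 0.1250, 0.1406], E[r] = 2.5467, γ^t·E[r] = 0.667594, running G = 9.493134
t=7: π = [0.1892, 0.1856, 0.1426, 0.2170, 0.1250, 0.1406], E[r] = 2.5467, γ^t·E[r] = 0.534074, running G = 10.027208
t=8: π = [0.1892, 0.1856, 0.1426, 0.2170, 0.1250, 0.1406], E[r] = 2.5467, γ^t·E[r] = 0.427259, running G = 10.454467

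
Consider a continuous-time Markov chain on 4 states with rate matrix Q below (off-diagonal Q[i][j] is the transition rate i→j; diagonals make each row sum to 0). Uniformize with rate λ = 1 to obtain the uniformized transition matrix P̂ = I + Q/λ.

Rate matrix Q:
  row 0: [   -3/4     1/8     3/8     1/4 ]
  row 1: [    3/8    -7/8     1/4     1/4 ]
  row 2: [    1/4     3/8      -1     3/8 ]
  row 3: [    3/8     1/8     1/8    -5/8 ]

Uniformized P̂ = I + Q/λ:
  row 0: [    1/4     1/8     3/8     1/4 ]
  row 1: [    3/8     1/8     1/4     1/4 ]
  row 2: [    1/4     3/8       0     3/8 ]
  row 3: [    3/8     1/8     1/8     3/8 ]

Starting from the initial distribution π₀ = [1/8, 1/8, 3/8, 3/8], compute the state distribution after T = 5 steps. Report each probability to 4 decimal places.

t=0: π = [0.1250, 0.1250, 0.3750, 0.3750]
t=1: π = [0.3125, 0.2188, 0.1250, 0.3438]
t=2: π = [0.3203, 0.1563, 0.2148, 0.3086]
t=3: π = [0.3081, 0.1787, 0.1978, 0.3154]
t=4: π = [0.3118, 0.1744, 0.1996, 0.3141]
t=5: π = [0.3111, 0.1749, 0.1998, 0.3142]

π = [0.3111, 0.1749, 0.1998, 0.3142]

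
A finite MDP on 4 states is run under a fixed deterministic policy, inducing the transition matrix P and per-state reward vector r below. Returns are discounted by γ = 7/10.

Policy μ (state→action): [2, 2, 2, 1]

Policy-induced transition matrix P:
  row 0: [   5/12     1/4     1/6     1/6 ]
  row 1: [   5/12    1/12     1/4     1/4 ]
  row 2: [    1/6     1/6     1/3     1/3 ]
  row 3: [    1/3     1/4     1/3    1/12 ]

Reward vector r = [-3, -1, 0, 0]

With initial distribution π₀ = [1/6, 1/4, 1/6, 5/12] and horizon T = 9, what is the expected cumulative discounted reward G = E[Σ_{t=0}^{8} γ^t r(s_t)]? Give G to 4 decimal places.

G = -3.3890

t=0: π = [0.1667, 0.2500, 0.1667, 0.4167], E[r] = -0.7500, γ^t·E[r] = -0.750000, running G = -0.750000
t=1: π = [0.3403, 0.1944, 0.2847, 0.1806], E[r] = -1.2153, γ^t·E[r] = -0.850694, running G = -1.600694
t=2: π = [0.3304, 0.1939, 0.2604, 0.2153], E[r] = -1.1852, γ^t·E[r] = -0.580741, running G = -2.181435
t=3: π = [0.3336, 0.1960, 0.2621, 0.2083], E[r] = -1.1969, γ^t·E[r] = -0.410522, running G = -2.591957
t=4: π = [0.3338, 0.1955, 0.2614, 0.2093], E[r] = -1.1968, γ^t·E[r] = -0.287362, running G = -2.879319
t=5: π = [0.3339, 0.1956, 0.2614, 0.2091], E[r] = -1.1973, γ^t·E[r] = -0.201223, running G = -3.080542
t=6: π = [0.3339, 0.1956, 0.2614, 0.2091], E[r] = -1.1973, γ^t·E[r] = -0.140859, running G = -3.221400
t=7: π = [0.3339, 0.1956, 0.2614, 0.2091], E[r] = -1.1973, γ^t·E[r] = -0.098603, running G = -3.320003
t=8: π = [0.3339, 0.1956, 0.2614, 0.2091], E[r] = -1.1973, γ^t·E[r] = -0.069022, running G = -3.389025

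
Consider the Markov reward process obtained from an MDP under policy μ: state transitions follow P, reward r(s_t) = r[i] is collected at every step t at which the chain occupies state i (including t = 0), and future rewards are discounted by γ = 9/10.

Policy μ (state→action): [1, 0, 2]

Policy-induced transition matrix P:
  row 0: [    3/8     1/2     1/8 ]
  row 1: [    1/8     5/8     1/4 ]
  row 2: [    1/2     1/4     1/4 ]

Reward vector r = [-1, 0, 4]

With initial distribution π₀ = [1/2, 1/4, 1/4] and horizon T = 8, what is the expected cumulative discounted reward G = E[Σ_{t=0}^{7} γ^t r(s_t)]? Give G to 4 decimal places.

G = 3.0646

t=0: π = [0.5000, 0.2500, 0.2500], E[r] = 0.5000, γ^t·E[r] = 0.500000, running G = 0.500000
t=1: π = [0.3438, 0.4688, 0.1875], E[r] = 0.4063, γ^t·E[r] = 0.365625, running G = 0.865625
t=2: π = [0.2813, 0.5117, 0.2070], E[r] = 0.5469, γ^t·E[r] = 0.442969, running G = 1.308594
t=3: π = [0.2729, 0.5122, 0.2148], E[r] = 0.5864, γ^t·E[r] = 0.427504, running G = 1.736098
t=4: π = [0.2738, 0.5103, 0.2159], E[r] = 0.5897, γ^t·E[r] = 0.386916, running G = 2.123015
t=5: π = [0.2744, 0.5098, 0.2158], E[r] = 0.5887, γ^t·E[r] = 0.347617, running G = 2.470631
t=6: π = [0.2745, 0.5098, 0.2157], E[r] = 0.5883, γ^t·E[r] = 0.312636, running G = 2.783267
t=7: π = [0.2745, 0.5098, 0.2157], E[r] = 0.5882, γ^t·E[r] = 0.281346, running G = 3.064613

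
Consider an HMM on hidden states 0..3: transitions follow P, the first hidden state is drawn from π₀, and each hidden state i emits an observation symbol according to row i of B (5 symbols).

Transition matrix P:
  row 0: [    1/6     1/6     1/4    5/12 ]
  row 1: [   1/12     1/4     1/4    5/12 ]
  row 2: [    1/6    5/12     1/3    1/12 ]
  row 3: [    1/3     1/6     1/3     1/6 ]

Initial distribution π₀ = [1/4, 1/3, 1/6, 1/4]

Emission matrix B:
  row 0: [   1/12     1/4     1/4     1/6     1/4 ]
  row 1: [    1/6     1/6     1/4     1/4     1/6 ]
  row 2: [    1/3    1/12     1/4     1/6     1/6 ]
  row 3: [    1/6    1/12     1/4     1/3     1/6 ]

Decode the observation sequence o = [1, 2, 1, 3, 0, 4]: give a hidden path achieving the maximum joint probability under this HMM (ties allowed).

path = [0, 3, 0, 3, 2, 1]

t=0: δ = [6.250e-02, 5.556e-02, 1.389e-02, 2.083e-02]  (obs o_0=1)
t=1: δ = [2.604e-03, 3.472e-03, 3.906e-03, 6.510e-03]  ψ = [0, 1, 0, 0]  (obs o_1=2)
t=2: δ = [5.425e-04, 2.713e-04, 1.808e-04, 1.206e-04]  ψ = [3, 2, 3, 1]  (obs o_2=1)
t=3: δ = [1.507e-05, 2.261e-05, 2.261e-05, 7.535e-05]  ψ = [0, 0, 0, 0]  (obs o_3=3)
t=4: δ = [2.093e-06, 2.093e-06, 8.372e-06, 2.093e-06]  ψ = [3, 3, 3, 3]  (obs o_4=0)
t=5: δ = [3.489e-07, 5.814e-07, 4.651e-07, 1.454e-07]  ψ = [2, 2, 2, 0]  (obs o_5=4)
backtrack: best end state = 1; path = [0, 3, 0, 3, 2, 1]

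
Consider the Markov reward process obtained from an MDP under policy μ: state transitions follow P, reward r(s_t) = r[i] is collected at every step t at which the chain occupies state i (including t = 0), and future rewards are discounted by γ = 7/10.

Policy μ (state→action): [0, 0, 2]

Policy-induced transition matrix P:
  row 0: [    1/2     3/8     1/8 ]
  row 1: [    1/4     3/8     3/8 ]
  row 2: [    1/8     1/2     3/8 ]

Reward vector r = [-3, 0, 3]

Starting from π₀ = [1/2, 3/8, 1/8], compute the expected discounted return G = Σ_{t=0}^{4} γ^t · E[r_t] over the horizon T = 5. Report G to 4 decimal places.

G = -1.3707

t=0: π = [0.5000, 0.3750, 0.1250], E[r] = -1.1250, γ^t·E[r] = -1.125000, running G = -1.125000
t=1: π = [0.3594, 0.3906, 0.2500], E[r] = -0.3281, γ^t·E[r] = -0.229688, running G = -1.354688
t=2: π = [0.3086, 0.4063, 0.2852], E[r] = -0.0703, γ^t·E[r] = -0.034453, running G = -1.389141
t=3: π = [0.2915, 0.4106, 0.2979], E[r] = 0.0190, γ^t·E[r] = 0.006532, running G = -1.382609
t=4: π = [0.2856, 0.4122, 0.3021], E[r] = 0.0494, γ^t·E[r] = 0.011870, running G = -1.370739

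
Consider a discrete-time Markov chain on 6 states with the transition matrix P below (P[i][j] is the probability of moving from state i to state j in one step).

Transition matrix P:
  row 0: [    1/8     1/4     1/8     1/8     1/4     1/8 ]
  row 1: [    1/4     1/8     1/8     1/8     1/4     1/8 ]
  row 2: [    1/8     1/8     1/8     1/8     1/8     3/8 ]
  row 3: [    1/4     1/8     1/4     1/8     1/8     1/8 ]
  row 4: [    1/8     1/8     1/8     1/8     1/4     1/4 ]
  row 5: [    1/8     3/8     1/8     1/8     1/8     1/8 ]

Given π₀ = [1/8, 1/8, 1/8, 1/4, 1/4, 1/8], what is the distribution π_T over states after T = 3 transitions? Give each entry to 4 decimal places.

t=0: π = [0.1250, 0.1250, 0.1250, 0.2500, 0.2500, 0.1250]
t=1: π = [0.1719, 0.1719, 0.1563, 0.1250, 0.1875, 0.1875]
t=2: π = [0.1621, 0.1934, 0.1406, 0.1250, 0.1914, 0.1875]
t=3: π = [0.1648, 0.1921, 0.1406, 0.1250, 0.1934, 0.1841]

π = [0.1648, 0.1921, 0.1406, 0.1250, 0.1934, 0.1841]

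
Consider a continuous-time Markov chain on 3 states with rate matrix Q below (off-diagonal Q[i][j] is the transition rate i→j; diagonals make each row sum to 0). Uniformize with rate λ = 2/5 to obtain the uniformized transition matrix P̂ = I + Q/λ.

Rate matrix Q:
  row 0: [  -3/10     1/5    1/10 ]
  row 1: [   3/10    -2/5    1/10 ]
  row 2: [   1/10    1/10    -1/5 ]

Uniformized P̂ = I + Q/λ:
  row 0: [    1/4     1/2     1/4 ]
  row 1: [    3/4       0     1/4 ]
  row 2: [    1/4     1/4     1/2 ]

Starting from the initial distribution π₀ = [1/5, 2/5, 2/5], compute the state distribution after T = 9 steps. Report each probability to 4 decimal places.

π = [0.3892, 0.2775, 0.3333]

t=0: π = [0.2000, 0.4000, 0.4000]
t=1: π = [0.4500, 0.2000, 0.3500]
t=2: π = [0.3500, 0.3125, 0.3375]
t=3: π = [0.4063, 0.2594, 0.3344]
t=4: π = [0.3797, 0.2867, 0.3336]
t=5: π = [0.3934, 0.2732, 0.3334]
t=6: π = [0.3866, 0.2800, 0.3333]
t=7: π = [0.3900, 0.2766, 0.3333]
t=8: π = [0.3883, 0.2783, 0.3333]
t=9: π = [0.3892, 0.2775, 0.3333]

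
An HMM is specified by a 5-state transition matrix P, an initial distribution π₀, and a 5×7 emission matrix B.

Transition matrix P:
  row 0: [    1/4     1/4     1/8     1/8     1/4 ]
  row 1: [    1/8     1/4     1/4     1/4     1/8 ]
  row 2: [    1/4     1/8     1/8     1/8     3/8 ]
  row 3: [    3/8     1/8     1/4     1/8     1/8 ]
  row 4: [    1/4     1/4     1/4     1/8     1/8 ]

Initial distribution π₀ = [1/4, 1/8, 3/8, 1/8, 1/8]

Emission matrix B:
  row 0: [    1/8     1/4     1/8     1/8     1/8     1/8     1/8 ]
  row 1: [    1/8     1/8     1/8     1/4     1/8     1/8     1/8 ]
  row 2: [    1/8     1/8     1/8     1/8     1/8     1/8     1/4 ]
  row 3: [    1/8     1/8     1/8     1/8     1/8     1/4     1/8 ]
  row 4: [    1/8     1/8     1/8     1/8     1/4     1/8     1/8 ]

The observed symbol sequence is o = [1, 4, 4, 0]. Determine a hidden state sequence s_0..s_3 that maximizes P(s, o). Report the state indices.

t=0: δ = [6.250e-02, 1.562e-02, 4.688e-02, 1.562e-02, 1.562e-02]  (obs o_0=1)
t=1: δ = [1.953e-03, 1.953e-03, 9.766e-04, 9.766e-04, 4.395e-03]  ψ = [0, 0, 0, 0, 2]  (obs o_1=4)
t=2: δ = [1.373e-04, 1.373e-04, 1.373e-04, 6.866e-05, 1.373e-04]  ψ = [4, 4, 4, 4, 4]  (obs o_2=4)
t=3: δ = [4.292e-06, 4.292e-06, 4.292e-06, 4.292e-06, 6.437e-06]  ψ = [0, 0, 1, 1, 2]  (obs o_3=0)
backtrack: best end state = 4; path = [2, 4, 2, 4]

path = [2, 4, 2, 4]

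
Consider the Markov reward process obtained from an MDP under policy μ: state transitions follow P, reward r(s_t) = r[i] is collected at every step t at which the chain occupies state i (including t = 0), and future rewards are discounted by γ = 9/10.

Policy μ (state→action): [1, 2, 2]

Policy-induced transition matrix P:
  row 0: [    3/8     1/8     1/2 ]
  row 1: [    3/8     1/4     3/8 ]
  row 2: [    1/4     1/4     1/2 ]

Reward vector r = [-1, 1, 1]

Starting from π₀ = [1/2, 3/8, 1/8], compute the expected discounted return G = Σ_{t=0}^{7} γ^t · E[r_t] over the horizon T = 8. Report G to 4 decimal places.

G = 1.6479

t=0: π = [0.5000, 0.3750, 0.1250], E[r] = 0.0000, γ^t·E[r] = 0.000000, running G = 0.000000
t=1: π = [0.3594, 0.1875, 0.4531], E[r] = 0.2813, γ^t·E[r] = 0.253125, running G = 0.253125
t=2: π = [0.3184, 0.2051, 0.4766], E[r] = 0.3633, γ^t·E[r] = 0.294258, running G = 0.547383
t=3: π = [0.3154, 0.2102, 0.4744], E[r] = 0.3691, γ^t·E[r] = 0.269104, running G = 0.816486
t=4: π = [0.3157, 0.2106, 0.4737], E[r] = 0.3686, γ^t·E[r] = 0.241833, running G = 1.058319
t=5: π = [0.3158, 0.2105, 0.4737], E[r] = 0.3684, γ^t·E[r] = 0.217555, running G = 1.275874
t=6: π = [0.3158, 0.2105, 0.4737], E[r] = 0.3684, γ^t·E[r] = 0.195793, running G = 1.471667
t=7: π = [0.3158, 0.2105, 0.4737], E[r] = 0.3684, γ^t·E[r] = 0.176214, running G = 1.647882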